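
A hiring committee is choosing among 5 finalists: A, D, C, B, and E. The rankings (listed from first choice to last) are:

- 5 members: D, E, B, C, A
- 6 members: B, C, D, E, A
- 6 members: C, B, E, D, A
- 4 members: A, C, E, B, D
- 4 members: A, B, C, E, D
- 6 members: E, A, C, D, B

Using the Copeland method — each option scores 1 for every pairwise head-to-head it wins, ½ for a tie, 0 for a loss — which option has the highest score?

A: loses to D, C, B, and E → score 0.
D: beats A; loses to C, B, and E → score 1.
C: beats A, D, B, and E → score 4.
B: beats A, D, and E; loses to C → score 3.
E: beats A and D; loses to C and B → score 2.
C has the best pairwise record.

C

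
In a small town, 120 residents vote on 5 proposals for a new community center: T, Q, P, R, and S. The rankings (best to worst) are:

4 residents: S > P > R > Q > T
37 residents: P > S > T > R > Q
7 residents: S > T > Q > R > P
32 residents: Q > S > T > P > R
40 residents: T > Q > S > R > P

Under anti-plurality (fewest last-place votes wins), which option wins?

S

Last-place votes: T 4, Q 37, P 47, R 32, S 0.
S is ranked last by the fewest voters, so S wins.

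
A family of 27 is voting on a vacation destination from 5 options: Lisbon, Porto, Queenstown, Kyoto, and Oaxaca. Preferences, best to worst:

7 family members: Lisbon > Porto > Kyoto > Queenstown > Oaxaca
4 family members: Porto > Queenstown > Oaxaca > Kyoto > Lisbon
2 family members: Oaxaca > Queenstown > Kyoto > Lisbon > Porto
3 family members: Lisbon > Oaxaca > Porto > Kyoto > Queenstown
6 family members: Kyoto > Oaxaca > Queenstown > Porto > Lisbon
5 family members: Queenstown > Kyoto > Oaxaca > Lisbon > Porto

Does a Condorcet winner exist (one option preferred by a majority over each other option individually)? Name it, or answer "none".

Checking pairwise contests:
Queenstown beats Lisbon 17–10.
Lisbon beats Porto 17–10.
Porto beats Queenstown 14–13.
Porto beats Kyoto 14–13.
Queenstown beats Oaxaca 16–11.
Every option loses at least one head-to-head, so there is no Condorcet winner.

none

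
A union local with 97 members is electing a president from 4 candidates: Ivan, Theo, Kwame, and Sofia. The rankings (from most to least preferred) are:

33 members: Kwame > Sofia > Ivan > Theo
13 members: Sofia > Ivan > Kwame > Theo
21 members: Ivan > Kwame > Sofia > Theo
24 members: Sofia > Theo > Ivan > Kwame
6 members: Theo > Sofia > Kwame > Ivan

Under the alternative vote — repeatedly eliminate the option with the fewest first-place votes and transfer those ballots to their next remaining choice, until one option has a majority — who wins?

Kwame

Round 1: Ivan 21, Theo 6, Kwame 33, Sofia 37. Eliminate Theo.
Round 2: Ivan 21, Kwame 33, Sofia 43. Eliminate Ivan.
Round 3: Kwame 54, Sofia 43. Kwame has a majority.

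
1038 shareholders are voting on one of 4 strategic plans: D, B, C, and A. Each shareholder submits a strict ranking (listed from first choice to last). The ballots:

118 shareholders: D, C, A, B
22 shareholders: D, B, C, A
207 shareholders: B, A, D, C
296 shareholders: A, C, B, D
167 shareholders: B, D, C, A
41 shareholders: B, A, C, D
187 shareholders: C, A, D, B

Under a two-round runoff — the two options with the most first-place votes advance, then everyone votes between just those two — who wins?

A

Round 1 first-place votes: D 140, B 415, C 187, A 296.
B and A advance.
Runoff: B is preferred to A by 437 voters; A by 601.
A wins the runoff.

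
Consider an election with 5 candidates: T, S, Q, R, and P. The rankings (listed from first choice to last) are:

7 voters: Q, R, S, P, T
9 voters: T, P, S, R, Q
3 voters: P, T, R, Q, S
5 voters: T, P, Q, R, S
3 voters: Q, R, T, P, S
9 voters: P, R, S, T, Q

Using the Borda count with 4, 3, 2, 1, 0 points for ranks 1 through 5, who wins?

P

T: 7·0 + 9·4 + 3·3 + 5·4 + 3·2 + 9·1 = 80
S: 7·2 + 9·2 + 3·0 + 5·0 + 3·0 + 9·2 = 50
Q: 7·4 + 9·0 + 3·1 + 5·2 + 3·4 + 9·0 = 53
R: 7·3 + 9·1 + 3·2 + 5·1 + 3·3 + 9·3 = 77
P: 7·1 + 9·3 + 3·4 + 5·3 + 3·1 + 9·4 = 100
P has the highest Borda score (100).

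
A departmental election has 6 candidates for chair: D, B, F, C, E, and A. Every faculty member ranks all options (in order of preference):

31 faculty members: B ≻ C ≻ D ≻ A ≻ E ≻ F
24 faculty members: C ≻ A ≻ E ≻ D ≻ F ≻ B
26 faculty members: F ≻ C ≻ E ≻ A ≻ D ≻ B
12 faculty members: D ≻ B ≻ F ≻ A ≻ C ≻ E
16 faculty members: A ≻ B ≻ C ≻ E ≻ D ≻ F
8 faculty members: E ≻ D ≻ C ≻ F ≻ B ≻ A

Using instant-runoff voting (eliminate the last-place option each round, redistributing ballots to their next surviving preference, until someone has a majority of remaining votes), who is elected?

Round 1: D 12, B 31, F 26, C 24, E 8, A 16. Eliminate E.
Round 2: D 20, B 31, F 26, C 24, A 16. Eliminate A.
Round 3: D 20, B 47, F 26, C 24. Eliminate D.
Round 4: B 59, F 26, C 32. B has a majority.

B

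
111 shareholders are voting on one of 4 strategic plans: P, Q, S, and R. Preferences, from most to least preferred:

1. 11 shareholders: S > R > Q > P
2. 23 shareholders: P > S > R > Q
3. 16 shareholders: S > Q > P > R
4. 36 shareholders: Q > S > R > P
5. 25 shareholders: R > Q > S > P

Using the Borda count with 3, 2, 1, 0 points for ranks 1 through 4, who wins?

P: 11·0 + 23·3 + 16·1 + 36·0 + 25·0 = 85
Q: 11·1 + 23·0 + 16·2 + 36·3 + 25·2 = 201
S: 11·3 + 23·2 + 16·3 + 36·2 + 25·1 = 224
R: 11·2 + 23·1 + 16·0 + 36·1 + 25·3 = 156
S has the highest Borda score (224).

S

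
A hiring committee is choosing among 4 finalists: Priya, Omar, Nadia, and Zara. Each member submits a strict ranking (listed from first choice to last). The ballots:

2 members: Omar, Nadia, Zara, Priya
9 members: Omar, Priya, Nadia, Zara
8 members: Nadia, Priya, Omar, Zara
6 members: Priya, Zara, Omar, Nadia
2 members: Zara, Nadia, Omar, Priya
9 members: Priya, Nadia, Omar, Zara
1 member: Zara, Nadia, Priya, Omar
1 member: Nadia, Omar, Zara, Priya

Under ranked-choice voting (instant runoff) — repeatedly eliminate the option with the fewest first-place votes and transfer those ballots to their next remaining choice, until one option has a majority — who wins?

Priya

Round 1: Priya 15, Omar 11, Nadia 9, Zara 3. Eliminate Zara.
Round 2: Priya 15, Omar 11, Nadia 12. Eliminate Omar.
Round 3: Priya 24, Nadia 14. Priya has a majority.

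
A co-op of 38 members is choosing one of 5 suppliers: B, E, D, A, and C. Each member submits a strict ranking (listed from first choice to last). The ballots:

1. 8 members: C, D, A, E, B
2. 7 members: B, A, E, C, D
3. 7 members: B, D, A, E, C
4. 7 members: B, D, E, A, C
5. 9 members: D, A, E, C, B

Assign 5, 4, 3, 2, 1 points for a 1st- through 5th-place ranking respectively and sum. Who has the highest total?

D

B: 8·1 + 7·5 + 7·5 + 7·5 + 9·1 = 122
E: 8·2 + 7·3 + 7·2 + 7·3 + 9·3 = 99
D: 8·4 + 7·1 + 7·4 + 7·4 + 9·5 = 140
A: 8·3 + 7·4 + 7·3 + 7·2 + 9·4 = 123
C: 8·5 + 7·2 + 7·1 + 7·1 + 9·2 = 86
D has the highest Borda score (140).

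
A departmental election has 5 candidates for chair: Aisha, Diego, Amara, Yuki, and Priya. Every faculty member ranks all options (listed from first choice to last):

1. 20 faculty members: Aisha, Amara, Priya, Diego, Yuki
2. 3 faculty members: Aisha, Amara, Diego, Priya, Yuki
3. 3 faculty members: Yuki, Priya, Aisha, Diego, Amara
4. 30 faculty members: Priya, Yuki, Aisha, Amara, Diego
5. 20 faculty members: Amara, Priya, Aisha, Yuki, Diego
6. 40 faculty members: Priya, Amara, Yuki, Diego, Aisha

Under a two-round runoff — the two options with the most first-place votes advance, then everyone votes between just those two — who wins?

Round 1 first-place votes: Aisha 23, Diego 0, Amara 20, Yuki 3, Priya 70.
Priya and Aisha advance.
Runoff: Priya is preferred to Aisha by 93 voters; Aisha by 23.
Priya wins the runoff.

Priya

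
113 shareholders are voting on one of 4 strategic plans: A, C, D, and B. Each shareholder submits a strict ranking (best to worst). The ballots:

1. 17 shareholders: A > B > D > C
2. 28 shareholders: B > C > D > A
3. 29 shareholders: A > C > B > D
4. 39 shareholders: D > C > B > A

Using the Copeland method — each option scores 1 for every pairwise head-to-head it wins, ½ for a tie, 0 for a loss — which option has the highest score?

A: loses to C, D, and B → score 0.
C: beats A, D, and B → score 3.
D: beats A; loses to C and B → score 1.
B: beats A and D; loses to C → score 2.
C has the best pairwise record.

C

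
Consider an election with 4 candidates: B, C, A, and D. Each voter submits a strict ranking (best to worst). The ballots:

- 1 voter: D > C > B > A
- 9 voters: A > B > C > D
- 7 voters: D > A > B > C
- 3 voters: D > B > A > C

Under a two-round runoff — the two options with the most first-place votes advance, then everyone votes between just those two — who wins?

Round 1 first-place votes: B 0, C 0, A 9, D 11.
D and A advance.
Runoff: D is preferred to A by 11 voters; A by 9.
D wins the runoff.

D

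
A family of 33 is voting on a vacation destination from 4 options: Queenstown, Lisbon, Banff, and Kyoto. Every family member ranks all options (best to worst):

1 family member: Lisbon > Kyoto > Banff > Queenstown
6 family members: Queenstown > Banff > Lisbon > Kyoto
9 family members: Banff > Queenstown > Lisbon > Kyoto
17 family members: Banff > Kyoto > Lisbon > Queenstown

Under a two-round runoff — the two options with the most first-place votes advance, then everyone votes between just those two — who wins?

Round 1 first-place votes: Queenstown 6, Lisbon 1, Banff 26, Kyoto 0.
Banff and Queenstown advance.
Runoff: Banff is preferred to Queenstown by 27 voters; Queenstown by 6.
Banff wins the runoff.

Banff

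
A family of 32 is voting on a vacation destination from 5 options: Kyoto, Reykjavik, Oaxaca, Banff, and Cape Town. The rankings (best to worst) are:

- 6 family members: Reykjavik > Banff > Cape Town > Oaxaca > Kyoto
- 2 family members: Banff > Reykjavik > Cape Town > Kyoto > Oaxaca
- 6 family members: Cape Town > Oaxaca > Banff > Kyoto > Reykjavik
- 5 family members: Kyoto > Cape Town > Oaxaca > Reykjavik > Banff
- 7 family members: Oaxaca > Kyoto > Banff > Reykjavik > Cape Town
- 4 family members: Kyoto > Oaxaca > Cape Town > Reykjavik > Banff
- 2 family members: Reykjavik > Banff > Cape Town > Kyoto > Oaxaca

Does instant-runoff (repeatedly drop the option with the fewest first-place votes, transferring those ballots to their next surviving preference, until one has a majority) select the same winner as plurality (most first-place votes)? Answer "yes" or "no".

no

Instant-runoff — R1 Kyoto 9, Reykjavik 8, Oaxaca 7, Banff 2, Cape Town 6 (Banff out); R2 Kyoto 9, Reykjavik 10, Oaxaca 7, Cape Town 6 (Cape Town out); R3 Kyoto 9, Reykjavik 10, Oaxaca 13 (Kyoto out); R4 Reykjavik 10, Oaxaca 22 (Oaxaca winner). Winner: Oaxaca.
Plurality — first-place votes: Kyoto 9, Reykjavik 8, Oaxaca 7, Banff 2, Cape Town 6. Winner: Kyoto.
The two methods disagree.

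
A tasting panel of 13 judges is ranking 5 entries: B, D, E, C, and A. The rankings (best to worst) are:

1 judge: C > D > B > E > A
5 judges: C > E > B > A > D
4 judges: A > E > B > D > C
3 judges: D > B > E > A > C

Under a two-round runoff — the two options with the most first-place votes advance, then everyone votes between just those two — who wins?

A

Round 1 first-place votes: B 0, D 3, E 0, C 6, A 4.
C and A advance.
Runoff: C is preferred to A by 6 voters; A by 7.
A wins the runoff.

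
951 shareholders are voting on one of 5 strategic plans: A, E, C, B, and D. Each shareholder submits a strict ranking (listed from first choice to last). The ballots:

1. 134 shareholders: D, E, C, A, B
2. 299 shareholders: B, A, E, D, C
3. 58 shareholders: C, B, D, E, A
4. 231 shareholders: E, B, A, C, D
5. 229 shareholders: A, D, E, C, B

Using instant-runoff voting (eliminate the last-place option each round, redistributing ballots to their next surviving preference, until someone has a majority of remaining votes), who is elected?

Round 1: A 229, E 231, C 58, B 299, D 134. Eliminate C.
Round 2: A 229, E 231, B 357, D 134. Eliminate D.
Round 3: A 229, E 365, B 357. Eliminate A.
Round 4: E 594, B 357. E has a majority.

E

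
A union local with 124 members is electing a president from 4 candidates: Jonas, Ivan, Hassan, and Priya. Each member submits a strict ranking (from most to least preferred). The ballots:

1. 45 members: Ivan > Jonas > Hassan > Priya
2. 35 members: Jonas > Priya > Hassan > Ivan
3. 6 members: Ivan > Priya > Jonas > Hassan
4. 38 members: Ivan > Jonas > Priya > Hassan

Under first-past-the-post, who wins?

First-place votes: Jonas 35, Ivan 89, Hassan 0, Priya 0.
Ivan has the most first-place votes.

Ivan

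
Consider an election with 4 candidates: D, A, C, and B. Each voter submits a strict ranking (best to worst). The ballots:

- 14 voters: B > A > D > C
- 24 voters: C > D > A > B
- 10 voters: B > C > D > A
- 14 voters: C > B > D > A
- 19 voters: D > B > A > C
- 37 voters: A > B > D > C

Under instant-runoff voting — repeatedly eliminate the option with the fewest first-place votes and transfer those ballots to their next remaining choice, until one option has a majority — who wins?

Round 1: D 19, A 37, C 38, B 24. Eliminate D.
Round 2: A 37, C 38, B 43. Eliminate A.
Round 3: C 38, B 80. B has a majority.

B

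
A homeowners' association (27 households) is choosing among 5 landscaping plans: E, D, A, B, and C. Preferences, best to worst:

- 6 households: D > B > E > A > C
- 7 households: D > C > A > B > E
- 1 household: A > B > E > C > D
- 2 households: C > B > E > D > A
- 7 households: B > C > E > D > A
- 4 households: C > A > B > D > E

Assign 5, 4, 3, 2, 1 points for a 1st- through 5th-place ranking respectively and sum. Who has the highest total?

B

E: 6·3 + 7·1 + 1·3 + 2·3 + 7·3 + 4·1 = 59
D: 6·5 + 7·5 + 1·1 + 2·2 + 7·2 + 4·2 = 92
A: 6·2 + 7·3 + 1·5 + 2·1 + 7·1 + 4·4 = 63
B: 6·4 + 7·2 + 1·4 + 2·4 + 7·5 + 4·3 = 97
C: 6·1 + 7·4 + 1·2 + 2·5 + 7·4 + 4·5 = 94
B has the highest Borda score (97).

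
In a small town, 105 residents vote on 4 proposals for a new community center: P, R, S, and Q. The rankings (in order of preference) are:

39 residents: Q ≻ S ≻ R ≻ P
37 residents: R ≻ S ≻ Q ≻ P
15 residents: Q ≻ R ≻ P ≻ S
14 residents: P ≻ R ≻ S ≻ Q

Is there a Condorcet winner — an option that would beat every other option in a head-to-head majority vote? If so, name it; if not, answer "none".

Q

Q vs P: 91–14 for Q.
Q vs R: 54–51 for Q.
Q vs S: 54–51 for Q.
Q beats every other option head-to-head.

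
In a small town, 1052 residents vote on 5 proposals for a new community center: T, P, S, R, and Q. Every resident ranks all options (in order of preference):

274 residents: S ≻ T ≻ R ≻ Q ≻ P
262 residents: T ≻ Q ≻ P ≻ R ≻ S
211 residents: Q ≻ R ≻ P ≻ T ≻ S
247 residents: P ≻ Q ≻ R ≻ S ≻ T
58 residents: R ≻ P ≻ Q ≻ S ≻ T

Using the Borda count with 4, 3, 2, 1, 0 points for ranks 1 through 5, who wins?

Q

T: 274·3 + 262·4 + 211·1 + 247·0 + 58·0 = 2081
P: 274·0 + 262·2 + 211·2 + 247·4 + 58·3 = 2108
S: 274·4 + 262·0 + 211·0 + 247·1 + 58·1 = 1401
R: 274·2 + 262·1 + 211·3 + 247·2 + 58·4 = 2169
Q: 274·1 + 262·3 + 211·4 + 247·3 + 58·2 = 2761
Q has the highest Borda score (2761).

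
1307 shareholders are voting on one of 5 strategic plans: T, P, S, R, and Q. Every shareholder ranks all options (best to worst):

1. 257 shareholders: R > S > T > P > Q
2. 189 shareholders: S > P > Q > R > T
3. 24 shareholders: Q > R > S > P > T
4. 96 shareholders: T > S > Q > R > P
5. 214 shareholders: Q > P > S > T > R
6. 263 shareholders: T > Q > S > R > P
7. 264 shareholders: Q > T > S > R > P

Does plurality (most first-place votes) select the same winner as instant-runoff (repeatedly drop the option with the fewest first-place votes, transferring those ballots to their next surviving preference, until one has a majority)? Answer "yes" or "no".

Plurality — first-place votes: T 359, P 0, S 189, R 257, Q 502. Winner: Q.
Instant-runoff — R1 T 359, P 0, S 189, R 257, Q 502 (P out); R2 T 359, S 189, R 257, Q 502 (S out); R3 T 359, R 257, Q 691 (Q winner). Winner: Q.
The two methods agree.

yes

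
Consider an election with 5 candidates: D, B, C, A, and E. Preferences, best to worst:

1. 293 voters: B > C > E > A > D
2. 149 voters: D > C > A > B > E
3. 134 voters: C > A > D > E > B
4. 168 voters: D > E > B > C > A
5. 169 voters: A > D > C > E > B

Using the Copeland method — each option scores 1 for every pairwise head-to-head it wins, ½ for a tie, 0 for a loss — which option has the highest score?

D: beats B, C, and E; loses to A → score 3.
B: beats C and A; loses to D and E → score 2.
C: beats A and E; loses to D and B → score 2.
A: beats D; loses to B, C, and E → score 1.
E: beats B and A; loses to D and C → score 2.
D has the best pairwise record.

D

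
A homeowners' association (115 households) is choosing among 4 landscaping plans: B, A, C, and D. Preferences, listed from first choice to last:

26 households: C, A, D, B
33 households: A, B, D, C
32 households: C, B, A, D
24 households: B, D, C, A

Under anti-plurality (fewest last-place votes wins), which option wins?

A

Last-place votes: B 26, A 24, C 33, D 32.
A is ranked last by the fewest voters, so A wins.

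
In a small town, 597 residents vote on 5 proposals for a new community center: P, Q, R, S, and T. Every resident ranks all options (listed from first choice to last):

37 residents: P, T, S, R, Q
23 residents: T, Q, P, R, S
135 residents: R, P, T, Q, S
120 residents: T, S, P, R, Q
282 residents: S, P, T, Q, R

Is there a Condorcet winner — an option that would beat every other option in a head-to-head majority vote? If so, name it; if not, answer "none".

Checking pairwise contests:
S beats P 402–195.
P beats Q 574–23.
P beats R 462–135.
T beats S 315–282.
P beats T 454–143.
Every option loses at least one head-to-head, so there is no Condorcet winner.

none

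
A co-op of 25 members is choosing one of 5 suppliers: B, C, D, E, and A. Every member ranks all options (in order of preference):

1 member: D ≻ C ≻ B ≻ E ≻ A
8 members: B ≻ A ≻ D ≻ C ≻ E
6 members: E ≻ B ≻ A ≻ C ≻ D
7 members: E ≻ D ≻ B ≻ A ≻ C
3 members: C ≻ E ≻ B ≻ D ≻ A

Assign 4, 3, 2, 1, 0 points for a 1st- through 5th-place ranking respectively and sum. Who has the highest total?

B: 1·2 + 8·4 + 6·3 + 7·2 + 3·2 = 72
C: 1·3 + 8·1 + 6·1 + 7·0 + 3·4 = 29
D: 1·4 + 8·2 + 6·0 + 7·3 + 3·1 = 44
E: 1·1 + 8·0 + 6·4 + 7·4 + 3·3 = 62
A: 1·0 + 8·3 + 6·2 + 7·1 + 3·0 = 43
B has the highest Borda score (72).

B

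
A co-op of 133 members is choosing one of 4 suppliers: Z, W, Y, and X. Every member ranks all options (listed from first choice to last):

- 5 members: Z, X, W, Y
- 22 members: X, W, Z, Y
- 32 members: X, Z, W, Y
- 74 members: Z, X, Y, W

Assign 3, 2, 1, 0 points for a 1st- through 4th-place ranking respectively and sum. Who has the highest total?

Z

Z: 5·3 + 22·1 + 32·2 + 74·3 = 323
W: 5·1 + 22·2 + 32·1 + 74·0 = 81
Y: 5·0 + 22·0 + 32·0 + 74·1 = 74
X: 5·2 + 22·3 + 32·3 + 74·2 = 320
Z has the highest Borda score (323).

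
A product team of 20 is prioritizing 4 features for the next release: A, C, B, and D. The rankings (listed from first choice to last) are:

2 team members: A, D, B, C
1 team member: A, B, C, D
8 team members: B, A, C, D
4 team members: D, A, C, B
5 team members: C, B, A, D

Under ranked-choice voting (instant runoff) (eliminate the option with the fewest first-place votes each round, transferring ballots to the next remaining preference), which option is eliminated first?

A

Round 1: A 3, C 5, B 8, D 4. Eliminate A.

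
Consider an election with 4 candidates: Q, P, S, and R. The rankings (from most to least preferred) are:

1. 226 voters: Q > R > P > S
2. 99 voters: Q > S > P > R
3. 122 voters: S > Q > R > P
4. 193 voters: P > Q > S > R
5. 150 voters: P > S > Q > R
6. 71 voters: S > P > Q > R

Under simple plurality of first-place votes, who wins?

P

First-place votes: Q 325, P 343, S 193, R 0.
P has the most first-place votes.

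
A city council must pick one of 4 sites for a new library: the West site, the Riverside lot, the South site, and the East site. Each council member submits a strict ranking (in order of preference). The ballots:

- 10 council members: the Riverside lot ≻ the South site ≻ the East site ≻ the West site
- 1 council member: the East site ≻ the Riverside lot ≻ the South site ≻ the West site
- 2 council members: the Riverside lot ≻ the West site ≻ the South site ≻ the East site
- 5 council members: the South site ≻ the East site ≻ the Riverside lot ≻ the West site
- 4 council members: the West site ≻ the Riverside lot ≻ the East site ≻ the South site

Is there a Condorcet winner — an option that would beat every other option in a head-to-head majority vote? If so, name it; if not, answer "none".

the Riverside lot

the Riverside lot vs the West site: 18–4 for the Riverside lot.
the Riverside lot vs the South site: 17–5 for the Riverside lot.
the Riverside lot vs the East site: 16–6 for the Riverside lot.
the Riverside lot beats every other option head-to-head.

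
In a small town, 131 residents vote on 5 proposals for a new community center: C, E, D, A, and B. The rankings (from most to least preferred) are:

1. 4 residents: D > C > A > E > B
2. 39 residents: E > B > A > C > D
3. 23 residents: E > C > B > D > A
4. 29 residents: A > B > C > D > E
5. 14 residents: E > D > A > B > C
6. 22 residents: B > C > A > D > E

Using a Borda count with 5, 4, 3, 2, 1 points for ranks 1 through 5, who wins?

B

C: 4·4 + 39·2 + 23·4 + 29·3 + 14·1 + 22·4 = 375
E: 4·2 + 39·5 + 23·5 + 29·1 + 14·5 + 22·1 = 439
D: 4·5 + 39·1 + 23·2 + 29·2 + 14·4 + 22·2 = 263
A: 4·3 + 39·3 + 23·1 + 29·5 + 14·3 + 22·3 = 405
B: 4·1 + 39·4 + 23·3 + 29·4 + 14·2 + 22·5 = 483
B has the highest Borda score (483).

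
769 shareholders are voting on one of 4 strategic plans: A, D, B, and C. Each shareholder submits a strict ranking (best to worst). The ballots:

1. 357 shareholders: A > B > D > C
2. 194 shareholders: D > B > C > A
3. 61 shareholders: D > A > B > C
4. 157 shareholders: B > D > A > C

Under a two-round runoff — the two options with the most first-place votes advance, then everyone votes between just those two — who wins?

Round 1 first-place votes: A 357, D 255, B 157, C 0.
A and D advance.
Runoff: A is preferred to D by 357 voters; D by 412.
D wins the runoff.

D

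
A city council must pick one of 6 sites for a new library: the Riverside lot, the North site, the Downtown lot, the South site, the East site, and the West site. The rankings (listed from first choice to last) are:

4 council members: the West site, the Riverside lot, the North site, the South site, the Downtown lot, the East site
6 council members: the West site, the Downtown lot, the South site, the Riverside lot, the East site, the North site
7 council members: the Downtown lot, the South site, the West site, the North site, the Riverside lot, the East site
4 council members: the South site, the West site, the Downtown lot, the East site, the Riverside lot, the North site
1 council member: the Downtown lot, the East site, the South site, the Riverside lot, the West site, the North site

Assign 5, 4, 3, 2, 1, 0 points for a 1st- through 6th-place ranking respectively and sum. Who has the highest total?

the West site

the Riverside lot: 4·4 + 6·2 + 7·1 + 4·1 + 1·2 = 41
the North site: 4·3 + 6·0 + 7·2 + 4·0 + 1·0 = 26
the Downtown lot: 4·1 + 6·4 + 7·5 + 4·3 + 1·5 = 80
the South site: 4·2 + 6·3 + 7·4 + 4·5 + 1·3 = 77
the East site: 4·0 + 6·1 + 7·0 + 4·2 + 1·4 = 18
the West site: 4·5 + 6·5 + 7·3 + 4·4 + 1·1 = 88
the West site has the highest Borda score (88).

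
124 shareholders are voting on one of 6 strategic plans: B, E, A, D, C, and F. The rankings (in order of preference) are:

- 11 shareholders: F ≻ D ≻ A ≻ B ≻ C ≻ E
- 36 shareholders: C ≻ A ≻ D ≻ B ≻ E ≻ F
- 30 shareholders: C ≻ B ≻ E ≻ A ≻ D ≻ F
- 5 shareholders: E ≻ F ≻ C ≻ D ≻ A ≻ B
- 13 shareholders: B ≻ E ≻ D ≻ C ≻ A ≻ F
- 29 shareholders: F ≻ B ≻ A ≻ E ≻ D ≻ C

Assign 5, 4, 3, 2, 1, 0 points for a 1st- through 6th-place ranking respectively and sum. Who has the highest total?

B

B: 11·2 + 36·2 + 30·4 + 5·0 + 13·5 + 29·4 = 395
E: 11·0 + 36·1 + 30·3 + 5·5 + 13·4 + 29·2 = 261
A: 11·3 + 36·4 + 30·2 + 5·1 + 13·1 + 29·3 = 342
D: 11·4 + 36·3 + 30·1 + 5·2 + 13·3 + 29·1 = 260
C: 11·1 + 36·5 + 30·5 + 5·3 + 13·2 + 29·0 = 382
F: 11·5 + 36·0 + 30·0 + 5·4 + 13·0 + 29·5 = 220
B has the highest Borda score (395).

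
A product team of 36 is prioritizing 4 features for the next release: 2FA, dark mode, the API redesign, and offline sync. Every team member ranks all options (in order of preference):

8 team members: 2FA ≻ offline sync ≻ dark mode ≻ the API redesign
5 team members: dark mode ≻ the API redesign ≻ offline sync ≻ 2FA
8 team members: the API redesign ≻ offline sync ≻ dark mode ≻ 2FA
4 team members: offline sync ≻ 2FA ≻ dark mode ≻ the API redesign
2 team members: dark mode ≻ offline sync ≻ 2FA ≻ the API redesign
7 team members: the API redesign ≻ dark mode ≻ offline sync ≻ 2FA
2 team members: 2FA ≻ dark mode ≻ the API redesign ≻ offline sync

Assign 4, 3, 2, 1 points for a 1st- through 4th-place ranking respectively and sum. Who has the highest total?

offline sync

2FA: 8·4 + 5·1 + 8·1 + 4·3 + 2·2 + 7·1 + 2·4 = 76
dark mode: 8·2 + 5·4 + 8·2 + 4·2 + 2·4 + 7·3 + 2·3 = 95
the API redesign: 8·1 + 5·3 + 8·4 + 4·1 + 2·1 + 7·4 + 2·2 = 93
offline sync: 8·3 + 5·2 + 8·3 + 4·4 + 2·3 + 7·2 + 2·1 = 96
offline sync has the highest Borda score (96).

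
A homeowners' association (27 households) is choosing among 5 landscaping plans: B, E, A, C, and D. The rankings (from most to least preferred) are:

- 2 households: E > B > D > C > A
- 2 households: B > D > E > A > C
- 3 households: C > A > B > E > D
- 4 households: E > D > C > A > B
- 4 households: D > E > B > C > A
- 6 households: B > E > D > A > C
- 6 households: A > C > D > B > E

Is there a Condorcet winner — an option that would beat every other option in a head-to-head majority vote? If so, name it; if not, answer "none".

none

Checking pairwise contests:
D beats B 14–13.
B beats E 17–10.
B beats A 14–13.
B beats C 14–13.
E beats D 15–12.
Every option loses at least one head-to-head, so there is no Condorcet winner.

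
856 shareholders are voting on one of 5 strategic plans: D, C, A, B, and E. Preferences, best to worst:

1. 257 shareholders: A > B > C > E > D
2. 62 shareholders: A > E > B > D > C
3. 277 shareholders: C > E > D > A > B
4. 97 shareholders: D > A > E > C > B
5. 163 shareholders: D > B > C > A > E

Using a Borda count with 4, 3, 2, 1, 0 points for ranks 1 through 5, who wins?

D: 257·0 + 62·1 + 277·2 + 97·4 + 163·4 = 1656
C: 257·2 + 62·0 + 277·4 + 97·1 + 163·2 = 2045
A: 257·4 + 62·4 + 277·1 + 97·3 + 163·1 = 2007
B: 257·3 + 62·2 + 277·0 + 97·0 + 163·3 = 1384
E: 257·1 + 62·3 + 277·3 + 97·2 + 163·0 = 1468
C has the highest Borda score (2045).

C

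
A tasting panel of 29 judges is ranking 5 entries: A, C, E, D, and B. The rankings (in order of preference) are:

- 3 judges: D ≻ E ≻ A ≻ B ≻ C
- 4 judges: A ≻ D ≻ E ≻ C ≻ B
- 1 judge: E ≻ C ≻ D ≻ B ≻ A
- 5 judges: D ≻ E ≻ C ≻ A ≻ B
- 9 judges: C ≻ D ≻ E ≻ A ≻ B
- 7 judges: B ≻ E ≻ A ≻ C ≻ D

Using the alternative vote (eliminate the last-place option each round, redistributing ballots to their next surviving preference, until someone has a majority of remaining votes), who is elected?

C

Round 1: A 4, C 9, E 1, D 8, B 7. Eliminate E.
Round 2: A 4, C 10, D 8, B 7. Eliminate A.
Round 3: C 10, D 12, B 7. Eliminate B.
Round 4: C 17, D 12. C has a majority.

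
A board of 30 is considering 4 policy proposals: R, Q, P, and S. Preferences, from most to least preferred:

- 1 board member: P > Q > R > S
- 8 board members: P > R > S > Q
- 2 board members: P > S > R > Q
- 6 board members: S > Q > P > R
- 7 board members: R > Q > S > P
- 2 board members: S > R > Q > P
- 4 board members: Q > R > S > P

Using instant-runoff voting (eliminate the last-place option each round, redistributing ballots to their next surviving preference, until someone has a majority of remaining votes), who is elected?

Round 1: R 7, Q 4, P 11, S 8. Eliminate Q.
Round 2: R 11, P 11, S 8. Eliminate S.
Round 3: R 13, P 17. P has a majority.

P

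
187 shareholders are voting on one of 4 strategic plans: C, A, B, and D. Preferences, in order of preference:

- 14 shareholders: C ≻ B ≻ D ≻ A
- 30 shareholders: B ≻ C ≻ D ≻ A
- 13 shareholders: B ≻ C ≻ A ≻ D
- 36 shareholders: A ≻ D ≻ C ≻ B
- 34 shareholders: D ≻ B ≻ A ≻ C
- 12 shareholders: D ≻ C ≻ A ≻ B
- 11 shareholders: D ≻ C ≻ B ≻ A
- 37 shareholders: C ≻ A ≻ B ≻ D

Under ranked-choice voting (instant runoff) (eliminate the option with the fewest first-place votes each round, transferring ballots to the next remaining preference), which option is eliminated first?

A

Round 1: C 51, A 36, B 43, D 57. Eliminate A.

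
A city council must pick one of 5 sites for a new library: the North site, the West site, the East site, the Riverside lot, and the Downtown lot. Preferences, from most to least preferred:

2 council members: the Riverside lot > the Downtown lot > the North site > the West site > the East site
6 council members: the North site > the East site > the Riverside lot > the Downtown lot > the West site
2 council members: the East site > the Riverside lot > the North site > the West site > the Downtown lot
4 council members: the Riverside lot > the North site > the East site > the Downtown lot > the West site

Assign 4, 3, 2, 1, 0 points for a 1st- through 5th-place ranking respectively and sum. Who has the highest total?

the North site

the North site: 2·2 + 6·4 + 2·2 + 4·3 = 44
the West site: 2·1 + 6·0 + 2·1 + 4·0 = 4
the East site: 2·0 + 6·3 + 2·4 + 4·2 = 34
the Riverside lot: 2·4 + 6·2 + 2·3 + 4·4 = 42
the Downtown lot: 2·3 + 6·1 + 2·0 + 4·1 = 16
the North site has the highest Borda score (44).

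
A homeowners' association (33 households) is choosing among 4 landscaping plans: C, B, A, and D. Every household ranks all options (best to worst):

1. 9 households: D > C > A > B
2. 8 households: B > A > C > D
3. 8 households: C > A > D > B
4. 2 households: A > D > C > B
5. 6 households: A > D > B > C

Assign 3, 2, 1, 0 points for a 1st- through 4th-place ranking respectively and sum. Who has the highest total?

C: 9·2 + 8·1 + 8·3 + 2·1 + 6·0 = 52
B: 9·0 + 8·3 + 8·0 + 2·0 + 6·1 = 30
A: 9·1 + 8·2 + 8·2 + 2·3 + 6·3 = 65
D: 9·3 + 8·0 + 8·1 + 2·2 + 6·2 = 51
A has the highest Borda score (65).

A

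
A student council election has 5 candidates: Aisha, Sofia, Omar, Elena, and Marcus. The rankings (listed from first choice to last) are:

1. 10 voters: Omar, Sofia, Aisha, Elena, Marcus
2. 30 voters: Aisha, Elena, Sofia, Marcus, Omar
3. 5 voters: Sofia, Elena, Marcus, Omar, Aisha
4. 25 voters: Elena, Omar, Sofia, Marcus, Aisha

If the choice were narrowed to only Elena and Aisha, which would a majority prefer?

Aisha

Voters preferring Elena to Aisha: 30; preferring Aisha to Elena: 40.
Aisha wins the head-to-head.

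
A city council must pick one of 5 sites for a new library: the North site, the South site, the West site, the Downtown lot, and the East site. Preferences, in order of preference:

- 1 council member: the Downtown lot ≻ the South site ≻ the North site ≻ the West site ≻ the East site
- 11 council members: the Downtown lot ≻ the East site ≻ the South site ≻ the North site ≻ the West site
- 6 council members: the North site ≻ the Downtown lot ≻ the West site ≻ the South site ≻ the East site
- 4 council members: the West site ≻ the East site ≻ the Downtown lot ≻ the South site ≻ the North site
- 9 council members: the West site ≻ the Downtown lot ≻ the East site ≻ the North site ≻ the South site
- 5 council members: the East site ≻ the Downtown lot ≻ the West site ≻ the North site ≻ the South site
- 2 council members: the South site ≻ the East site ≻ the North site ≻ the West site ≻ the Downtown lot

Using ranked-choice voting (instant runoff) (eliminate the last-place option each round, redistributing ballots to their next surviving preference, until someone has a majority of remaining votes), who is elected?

Round 1: the North site 6, the South site 2, the West site 13, the Downtown lot 12, the East site 5. Eliminate the South site.
Round 2: the North site 6, the West site 13, the Downtown lot 12, the East site 7. Eliminate the North site.
Round 3: the West site 13, the Downtown lot 18, the East site 7. Eliminate the East site.
Round 4: the West site 15, the Downtown lot 23. The Downtown lot has a majority.

the Downtown lot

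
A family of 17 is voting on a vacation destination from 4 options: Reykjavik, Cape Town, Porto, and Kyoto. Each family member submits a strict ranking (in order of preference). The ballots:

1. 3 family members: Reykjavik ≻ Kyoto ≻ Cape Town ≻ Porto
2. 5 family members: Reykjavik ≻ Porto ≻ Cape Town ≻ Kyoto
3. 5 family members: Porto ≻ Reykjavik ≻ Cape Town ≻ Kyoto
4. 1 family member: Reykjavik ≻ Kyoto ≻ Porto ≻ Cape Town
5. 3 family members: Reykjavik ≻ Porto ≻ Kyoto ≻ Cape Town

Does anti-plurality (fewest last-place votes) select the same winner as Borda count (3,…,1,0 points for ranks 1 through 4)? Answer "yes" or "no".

yes

Anti-plurality — last-place votes: Reykjavik 0, Cape Town 4, Porto 3, Kyoto 10. Winner: Reykjavik.
Borda — scores: Reykjavik 46, Cape Town 13, Porto 32, Kyoto 11. Winner: Reykjavik.
The two methods agree.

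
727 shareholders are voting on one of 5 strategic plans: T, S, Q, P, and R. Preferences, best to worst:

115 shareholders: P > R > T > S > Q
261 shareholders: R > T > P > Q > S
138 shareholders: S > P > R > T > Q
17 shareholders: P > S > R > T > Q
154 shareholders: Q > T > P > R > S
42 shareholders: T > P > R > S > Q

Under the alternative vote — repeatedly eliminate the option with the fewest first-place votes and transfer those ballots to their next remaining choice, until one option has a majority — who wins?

Round 1: T 42, S 138, Q 154, P 132, R 261. Eliminate T.
Round 2: S 138, Q 154, P 174, R 261. Eliminate S.
Round 3: Q 154, P 312, R 261. Eliminate Q.
Round 4: P 466, R 261. P has a majority.

P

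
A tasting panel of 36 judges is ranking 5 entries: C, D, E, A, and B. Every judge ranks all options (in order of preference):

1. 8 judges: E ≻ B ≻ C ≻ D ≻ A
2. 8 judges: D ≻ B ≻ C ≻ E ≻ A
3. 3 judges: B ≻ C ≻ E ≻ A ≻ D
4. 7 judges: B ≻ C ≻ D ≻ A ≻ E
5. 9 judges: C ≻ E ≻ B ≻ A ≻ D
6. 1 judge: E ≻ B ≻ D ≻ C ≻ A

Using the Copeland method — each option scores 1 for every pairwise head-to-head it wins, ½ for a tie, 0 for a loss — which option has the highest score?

B

C: beats D, E, and A; loses to B → score 3.
D: beats A; loses to C, E, and B → score 1.
E: beats D and A; ties B; loses to C → score 2.5.
A: loses to C, D, E, and B → score 0.
B: beats C, D, and A; ties E → score 3.5.
B has the best pairwise record.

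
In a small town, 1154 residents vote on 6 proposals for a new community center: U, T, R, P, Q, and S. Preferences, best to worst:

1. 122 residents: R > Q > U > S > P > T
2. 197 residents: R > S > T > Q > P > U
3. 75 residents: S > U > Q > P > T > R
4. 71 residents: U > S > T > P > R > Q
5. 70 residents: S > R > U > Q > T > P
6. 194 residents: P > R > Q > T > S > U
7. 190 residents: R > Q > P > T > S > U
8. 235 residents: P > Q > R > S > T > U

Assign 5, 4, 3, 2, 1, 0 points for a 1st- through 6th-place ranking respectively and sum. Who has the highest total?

R

U: 122·3 + 197·0 + 75·4 + 71·5 + 70·3 + 194·0 + 190·0 + 235·0 = 1231
T: 122·0 + 197·3 + 75·1 + 71·3 + 70·1 + 194·2 + 190·2 + 235·1 = 1952
R: 122·5 + 197·5 + 75·0 + 71·1 + 70·4 + 194·4 + 190·5 + 235·3 = 4377
P: 122·1 + 197·1 + 75·2 + 71·2 + 70·0 + 194·5 + 190·3 + 235·5 = 3326
Q: 122·4 + 197·2 + 75·3 + 71·0 + 70·2 + 194·3 + 190·4 + 235·4 = 3529
S: 122·2 + 197·4 + 75·5 + 71·4 + 70·5 + 194·1 + 190·1 + 235·2 = 2895
R has the highest Borda score (4377).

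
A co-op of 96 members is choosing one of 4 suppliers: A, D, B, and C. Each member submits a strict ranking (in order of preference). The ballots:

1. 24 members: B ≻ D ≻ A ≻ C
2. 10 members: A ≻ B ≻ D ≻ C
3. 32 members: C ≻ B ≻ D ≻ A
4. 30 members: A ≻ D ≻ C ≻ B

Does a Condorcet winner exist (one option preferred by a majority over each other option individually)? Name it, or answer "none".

Checking pairwise contests:
D beats A 56–40.
B beats D 66–30.
C beats B 62–34.
A beats C 64–32.
Every option loses at least one head-to-head, so there is no Condorcet winner.

none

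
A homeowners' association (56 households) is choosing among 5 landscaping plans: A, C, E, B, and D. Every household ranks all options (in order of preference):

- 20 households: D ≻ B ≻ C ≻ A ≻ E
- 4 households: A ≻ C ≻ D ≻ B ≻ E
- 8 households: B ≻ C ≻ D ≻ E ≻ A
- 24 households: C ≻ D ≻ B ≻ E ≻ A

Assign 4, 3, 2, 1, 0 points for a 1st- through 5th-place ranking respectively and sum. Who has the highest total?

A: 20·1 + 4·4 + 8·0 + 24·0 = 36
C: 20·2 + 4·3 + 8·3 + 24·4 = 172
E: 20·0 + 4·0 + 8·1 + 24·1 = 32
B: 20·3 + 4·1 + 8·4 + 24·2 = 144
D: 20·4 + 4·2 + 8·2 + 24·3 = 176
D has the highest Borda score (176).

D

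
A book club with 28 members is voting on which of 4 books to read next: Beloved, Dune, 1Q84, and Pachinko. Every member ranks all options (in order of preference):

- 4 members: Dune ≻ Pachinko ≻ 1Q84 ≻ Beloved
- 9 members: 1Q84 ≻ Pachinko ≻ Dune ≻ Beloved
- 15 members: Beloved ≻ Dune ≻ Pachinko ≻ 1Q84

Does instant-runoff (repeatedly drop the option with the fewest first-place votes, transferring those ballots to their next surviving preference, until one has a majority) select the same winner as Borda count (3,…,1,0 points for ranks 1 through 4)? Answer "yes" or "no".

Instant-runoff — R1 Beloved 15, Dune 4, 1Q84 9, Pachinko 0 (Beloved winner). Winner: Beloved.
Borda — scores: Beloved 45, Dune 51, 1Q84 31, Pachinko 41. Winner: Dune.
The two methods disagree.

no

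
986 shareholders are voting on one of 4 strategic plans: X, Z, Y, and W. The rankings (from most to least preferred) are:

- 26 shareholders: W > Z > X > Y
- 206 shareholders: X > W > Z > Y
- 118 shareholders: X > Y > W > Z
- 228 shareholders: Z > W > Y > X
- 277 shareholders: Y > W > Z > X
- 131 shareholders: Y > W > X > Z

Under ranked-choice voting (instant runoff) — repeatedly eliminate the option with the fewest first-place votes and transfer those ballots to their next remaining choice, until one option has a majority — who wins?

Round 1: X 324, Z 228, Y 408, W 26. Eliminate W.
Round 2: X 324, Z 254, Y 408. Eliminate Z.
Round 3: X 350, Y 636. Y has a majority.

Y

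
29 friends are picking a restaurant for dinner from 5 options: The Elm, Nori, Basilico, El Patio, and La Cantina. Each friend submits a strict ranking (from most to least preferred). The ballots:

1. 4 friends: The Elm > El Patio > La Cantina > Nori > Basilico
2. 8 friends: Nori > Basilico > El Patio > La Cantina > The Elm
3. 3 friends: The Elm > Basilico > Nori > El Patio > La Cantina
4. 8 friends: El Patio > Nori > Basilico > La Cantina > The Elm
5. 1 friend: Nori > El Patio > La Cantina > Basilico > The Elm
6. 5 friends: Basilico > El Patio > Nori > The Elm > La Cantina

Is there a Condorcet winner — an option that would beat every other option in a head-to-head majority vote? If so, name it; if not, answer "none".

Checking pairwise contests:
Nori beats The Elm 22–7.
El Patio beats Nori 17–12.
Nori beats Basilico 21–8.
Basilico beats El Patio 16–13.
Nori beats La Cantina 25–4.
Every option loses at least one head-to-head, so there is no Condorcet winner.

none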